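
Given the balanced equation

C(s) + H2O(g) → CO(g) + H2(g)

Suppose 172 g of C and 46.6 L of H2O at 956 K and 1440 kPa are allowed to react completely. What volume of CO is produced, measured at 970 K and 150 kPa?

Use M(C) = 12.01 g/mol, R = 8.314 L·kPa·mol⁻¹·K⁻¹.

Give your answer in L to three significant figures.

454 L

n(C) = 172 / 12.01 = 14.32 mol
n(H2O) = PV/RT = (1440 × 46.6) / (8.314 × 956) = 8.443 mol
For 14.32 mol C, stoichiometry requires (1/1) × 14.32 = 14.32 mol H2O; 8.443 mol is available, so H2O is limiting.
n(CO) = (1/1) × 8.443 = 8.443 mol
V(CO) = nRT/P = 8.443 × 8.314 × 970 / 150 = 453.9 L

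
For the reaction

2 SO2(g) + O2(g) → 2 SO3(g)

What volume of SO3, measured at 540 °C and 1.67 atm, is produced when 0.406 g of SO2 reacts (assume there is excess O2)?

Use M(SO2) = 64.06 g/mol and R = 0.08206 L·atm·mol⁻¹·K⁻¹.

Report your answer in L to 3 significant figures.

n(SO2) = 0.4060 / 64.06 = 0.006338 mol
n(SO3) = (2/2) × 0.006338 = 0.006338 mol
V = nRT/P = 0.006338 × 0.08206 × 813.15 / 1.67 = 0.2532 L

0.253 L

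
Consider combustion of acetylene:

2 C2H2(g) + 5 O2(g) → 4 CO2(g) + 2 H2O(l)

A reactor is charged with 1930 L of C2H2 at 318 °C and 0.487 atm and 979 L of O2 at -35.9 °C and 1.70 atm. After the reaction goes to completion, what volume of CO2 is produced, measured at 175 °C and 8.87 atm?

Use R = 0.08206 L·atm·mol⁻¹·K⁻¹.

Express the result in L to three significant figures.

n(C2H2) = PV/RT = (0.487 × 1930) / (0.08206 × 591.15) = 19.38 mol
n(O2) = PV/RT = (1.70 × 979) / (0.08206 × 237.25) = 85.49 mol
For 19.38 mol C2H2, stoichiometry requires (5/2) × 19.38 = 48.45 mol O2; 85.49 mol is available, so C2H2 is limiting.
n(CO2) = (4/2) × 19.38 = 38.76 mol
V(CO2) = nRT/P = 38.76 × 0.08206 × 448.15 / 8.87 = 160.7 L

161 L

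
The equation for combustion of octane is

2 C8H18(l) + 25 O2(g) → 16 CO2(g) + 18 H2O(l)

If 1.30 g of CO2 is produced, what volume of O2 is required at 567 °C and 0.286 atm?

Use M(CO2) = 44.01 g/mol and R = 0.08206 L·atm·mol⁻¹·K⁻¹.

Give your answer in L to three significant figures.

n(CO2) = 1.300 / 44.01 = 0.02954 mol
n(O2) = (25/16) × 0.02954 = 0.04616 mol
V = nRT/P = 0.04616 × 0.08206 × 840.15 / 0.286 = 11.13 L

11.1 L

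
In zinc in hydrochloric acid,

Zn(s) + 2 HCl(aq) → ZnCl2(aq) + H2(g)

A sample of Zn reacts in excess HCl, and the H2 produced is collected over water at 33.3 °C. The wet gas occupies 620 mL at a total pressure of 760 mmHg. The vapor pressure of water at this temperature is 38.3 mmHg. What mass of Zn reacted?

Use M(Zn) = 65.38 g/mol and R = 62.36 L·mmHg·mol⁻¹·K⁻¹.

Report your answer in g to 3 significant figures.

1.53 g

P(H2) = 760 − 38.3 = 721.7 mmHg
n(H2) = PV/RT = (721.7 × 0.6200) / (62.36 × 306.45) = 0.02341 mol
n(Zn) = (1/1) × 0.02341 = 0.02341 mol
m(Zn) = 0.02341 × 65.38 = 1.531 g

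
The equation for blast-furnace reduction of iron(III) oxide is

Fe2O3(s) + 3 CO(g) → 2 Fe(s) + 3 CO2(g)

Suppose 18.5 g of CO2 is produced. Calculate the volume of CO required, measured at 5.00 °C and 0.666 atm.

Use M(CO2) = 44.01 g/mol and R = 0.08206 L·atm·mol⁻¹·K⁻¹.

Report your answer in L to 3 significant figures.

n(CO2) = 18.50 / 44.01 = 0.4204 mol
n(CO) = (3/3) × 0.4204 = 0.4204 mol
V = nRT/P = 0.4204 × 0.08206 × 278.15 / 0.666 = 14.41 L

14.4 L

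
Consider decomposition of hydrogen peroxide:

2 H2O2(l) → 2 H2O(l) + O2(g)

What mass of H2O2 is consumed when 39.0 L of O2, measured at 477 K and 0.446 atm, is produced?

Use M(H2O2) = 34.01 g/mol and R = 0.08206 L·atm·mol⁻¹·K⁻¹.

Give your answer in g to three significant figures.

30.2 g

n(O2) = PV/RT = (0.446 × 39.0) / (0.08206 × 477) = 0.4444 mol
n(H2O2) = (2/1) × 0.4444 = 0.8888 mol
m(H2O2) = 0.8888 × 34.01 = 30.23 g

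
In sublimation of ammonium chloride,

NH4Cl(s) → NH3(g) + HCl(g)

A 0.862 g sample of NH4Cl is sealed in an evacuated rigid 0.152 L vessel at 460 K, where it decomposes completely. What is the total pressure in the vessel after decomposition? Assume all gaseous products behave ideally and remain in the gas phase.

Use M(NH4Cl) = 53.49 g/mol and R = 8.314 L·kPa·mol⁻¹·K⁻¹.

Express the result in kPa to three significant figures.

811 kPa

n(NH4Cl) = 0.862 / 53.49 = 0.01612 mol
n(gas produced) = (2/1) × 0.01612 = 0.03224 mol
P = nRT/V = 0.03224 × 8.314 × 460 / 0.152 = 811.2 kPa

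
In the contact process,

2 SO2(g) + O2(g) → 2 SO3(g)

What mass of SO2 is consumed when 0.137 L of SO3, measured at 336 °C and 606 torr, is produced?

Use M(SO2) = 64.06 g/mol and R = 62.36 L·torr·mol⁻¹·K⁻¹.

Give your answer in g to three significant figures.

n(SO3) = PV/RT = (606 × 0.137) / (62.36 × 609.15) = 0.002186 mol
n(SO2) = (2/2) × 0.002186 = 0.002186 mol
m(SO2) = 0.002186 × 64.06 = 0.1400 g

0.140 g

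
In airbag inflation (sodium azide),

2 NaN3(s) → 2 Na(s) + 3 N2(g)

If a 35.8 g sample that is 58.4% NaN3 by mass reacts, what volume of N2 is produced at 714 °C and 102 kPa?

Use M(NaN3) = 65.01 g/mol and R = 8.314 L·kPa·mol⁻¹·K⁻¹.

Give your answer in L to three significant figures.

38.8 L

mass of NaN3 = 35.8 × 58.4/100 = 20.91 g
n(NaN3) = 20.91 / 65.01 = 0.3216 mol
n(N2) = (3/2) × 0.3216 = 0.4824 mol
V = nRT/P = 0.4824 × 8.314 × 987.15 / 102 = 38.82 L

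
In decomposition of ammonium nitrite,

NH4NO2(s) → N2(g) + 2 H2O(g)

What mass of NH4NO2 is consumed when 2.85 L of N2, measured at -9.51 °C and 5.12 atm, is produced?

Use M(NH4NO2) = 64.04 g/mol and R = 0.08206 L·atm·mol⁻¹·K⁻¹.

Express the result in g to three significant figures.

n(N2) = PV/RT = (5.12 × 2.85) / (0.08206 × 263.64) = 0.6745 mol
n(NH4NO2) = (1/1) × 0.6745 = 0.6745 mol
m(NH4NO2) = 0.6745 × 64.04 = 43.19 g

43.2 g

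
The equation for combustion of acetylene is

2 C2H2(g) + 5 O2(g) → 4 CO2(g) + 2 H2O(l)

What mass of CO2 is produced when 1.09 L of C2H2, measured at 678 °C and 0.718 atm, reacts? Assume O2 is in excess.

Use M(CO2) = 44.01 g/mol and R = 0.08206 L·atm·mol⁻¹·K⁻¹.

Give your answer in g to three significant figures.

0.883 g

n(C2H2) = PV/RT = (0.718 × 1.09) / (0.08206 × 951.15) = 0.01003 mol
n(CO2) = (4/2) × 0.01003 = 0.02006 mol
m(CO2) = 0.02006 × 44.01 = 0.8828 g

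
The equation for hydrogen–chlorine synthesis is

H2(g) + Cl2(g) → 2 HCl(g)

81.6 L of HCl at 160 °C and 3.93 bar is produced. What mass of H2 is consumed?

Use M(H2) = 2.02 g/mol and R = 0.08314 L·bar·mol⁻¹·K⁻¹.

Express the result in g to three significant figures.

8.99 g

n(HCl) = PV/RT = (3.93 × 81.6) / (0.08314 × 433.15) = 8.905 mol
n(H2) = (1/2) × 8.905 = 4.452 mol
m(H2) = 4.452 × 2.02 = 8.993 g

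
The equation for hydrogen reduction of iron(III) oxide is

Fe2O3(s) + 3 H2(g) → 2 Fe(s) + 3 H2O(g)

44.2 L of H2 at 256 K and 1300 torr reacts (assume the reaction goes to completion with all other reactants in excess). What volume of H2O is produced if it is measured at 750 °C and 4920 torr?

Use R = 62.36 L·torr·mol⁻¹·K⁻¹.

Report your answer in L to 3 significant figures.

n(H2) = PV/RT = (1300 × 44.2) / (62.36 × 256) = 3.599 mol
n(H2O) = (3/3) × 3.599 = 3.599 mol
V = nRT/P = 3.599 × 62.36 × 1023.15 / 4920 = 46.67 L

46.7 L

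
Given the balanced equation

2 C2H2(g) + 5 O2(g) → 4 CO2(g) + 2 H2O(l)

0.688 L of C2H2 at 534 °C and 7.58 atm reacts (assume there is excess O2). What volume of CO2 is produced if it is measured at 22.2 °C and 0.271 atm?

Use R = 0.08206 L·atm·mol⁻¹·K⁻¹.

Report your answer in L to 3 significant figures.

14.1 L

n(C2H2) = PV/RT = (7.58 × 0.688) / (0.08206 × 807.15) = 0.07874 mol
n(CO2) = (4/2) × 0.07874 = 0.1575 mol
V = nRT/P = 0.1575 × 0.08206 × 295.35 / 0.271 = 14.09 L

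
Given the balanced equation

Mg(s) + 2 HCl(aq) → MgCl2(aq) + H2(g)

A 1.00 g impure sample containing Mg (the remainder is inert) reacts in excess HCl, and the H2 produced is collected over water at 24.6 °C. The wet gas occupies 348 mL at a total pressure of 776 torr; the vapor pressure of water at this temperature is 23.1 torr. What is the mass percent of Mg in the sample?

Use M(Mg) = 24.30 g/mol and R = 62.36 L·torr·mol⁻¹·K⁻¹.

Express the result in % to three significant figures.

P(H2) = 776 − 23.1 = 752.9 torr
n(H2) = PV/RT = (752.9 × 0.3480) / (62.36 × 297.75) = 0.01411 mol
n(Mg) = (1/1) × 0.01411 = 0.01411 mol
m(Mg) = 0.01411 × 24.30 = 0.3429 g
%Mg = 0.3429 / 1.00 × 100 = 34.29%

34.3 %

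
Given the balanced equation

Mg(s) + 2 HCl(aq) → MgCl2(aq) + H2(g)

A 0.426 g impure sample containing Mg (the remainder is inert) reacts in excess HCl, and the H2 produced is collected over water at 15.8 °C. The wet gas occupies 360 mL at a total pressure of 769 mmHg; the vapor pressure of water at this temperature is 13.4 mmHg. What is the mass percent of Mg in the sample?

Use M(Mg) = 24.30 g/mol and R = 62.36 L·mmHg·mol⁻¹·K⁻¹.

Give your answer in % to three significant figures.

P(H2) = 769 − 13.4 = 755.6 mmHg
n(H2) = PV/RT = (755.6 × 0.3600) / (62.36 × 288.95) = 0.01510 mol
n(Mg) = (1/1) × 0.01510 = 0.01510 mol
m(Mg) = 0.01510 × 24.30 = 0.3669 g
%Mg = 0.3669 / 0.426 × 100 = 86.13%

86.1 %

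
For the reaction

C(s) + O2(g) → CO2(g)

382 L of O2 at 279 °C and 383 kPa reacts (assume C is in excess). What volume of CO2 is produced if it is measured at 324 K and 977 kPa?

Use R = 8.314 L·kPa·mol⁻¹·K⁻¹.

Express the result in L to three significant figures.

n(O2) = PV/RT = (383 × 382) / (8.314 × 552.15) = 31.87 mol
n(CO2) = (1/1) × 31.87 = 31.87 mol
V = nRT/P = 31.87 × 8.314 × 324 / 977 = 87.87 L

87.9 L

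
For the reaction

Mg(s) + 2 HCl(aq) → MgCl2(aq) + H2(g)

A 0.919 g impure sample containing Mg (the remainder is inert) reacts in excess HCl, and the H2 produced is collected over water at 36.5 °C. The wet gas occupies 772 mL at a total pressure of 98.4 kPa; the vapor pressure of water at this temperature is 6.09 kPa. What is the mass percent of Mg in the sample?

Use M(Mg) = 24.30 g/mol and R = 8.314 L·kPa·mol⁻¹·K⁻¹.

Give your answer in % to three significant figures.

P(H2) = 98.4 − 6.09 = 92.31 kPa
n(H2) = PV/RT = (92.31 × 0.7720) / (8.314 × 309.65) = 0.02768 mol
n(Mg) = (1/1) × 0.02768 = 0.02768 mol
m(Mg) = 0.02768 × 24.30 = 0.6726 g
%Mg = 0.6726 / 0.919 × 100 = 73.19%

73.2 %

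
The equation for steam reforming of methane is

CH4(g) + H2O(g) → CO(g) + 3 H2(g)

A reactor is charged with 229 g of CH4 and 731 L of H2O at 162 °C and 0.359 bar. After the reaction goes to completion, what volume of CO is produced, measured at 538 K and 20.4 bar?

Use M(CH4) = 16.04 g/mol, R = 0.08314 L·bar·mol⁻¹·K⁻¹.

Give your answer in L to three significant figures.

n(CH4) = 229 / 16.04 = 14.28 mol
n(H2O) = PV/RT = (0.359 × 731) / (0.08314 × 435.15) = 7.254 mol
For 14.28 mol CH4, stoichiometry requires (1/1) × 14.28 = 14.28 mol H2O; 7.254 mol is available, so H2O is limiting.
n(CO) = (1/1) × 7.254 = 7.254 mol
V(CO) = nRT/P = 7.254 × 0.08314 × 538 / 20.4 = 15.91 L

15.9 L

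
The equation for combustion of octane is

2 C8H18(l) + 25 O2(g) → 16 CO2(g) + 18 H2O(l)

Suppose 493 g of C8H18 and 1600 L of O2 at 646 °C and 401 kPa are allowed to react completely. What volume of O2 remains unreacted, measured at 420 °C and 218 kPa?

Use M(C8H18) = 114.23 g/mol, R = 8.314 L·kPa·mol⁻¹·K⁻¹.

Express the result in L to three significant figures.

n(C8H18) = 493 / 114.23 = 4.316 mol
n(O2) = PV/RT = (401 × 1600) / (8.314 × 919.15) = 83.96 mol
For 4.316 mol C8H18, stoichiometry requires (25/2) × 4.316 = 53.95 mol O2; 83.96 mol is available, so C8H18 is limiting.
n(O2) consumed = (25/2) × 4.316 = 53.95 mol; remaining = 83.96 − 53.95 = 30.01 mol
V(O2) = nRT/P = 30.01 × 8.314 × 693.15 / 218 = 793.3 L

793 L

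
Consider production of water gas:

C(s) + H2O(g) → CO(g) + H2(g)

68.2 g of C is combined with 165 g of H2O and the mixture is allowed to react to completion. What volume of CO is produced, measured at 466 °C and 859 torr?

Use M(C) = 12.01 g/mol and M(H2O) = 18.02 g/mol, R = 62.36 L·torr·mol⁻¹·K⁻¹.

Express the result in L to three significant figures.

n(C) = 68.2 / 12.01 = 5.679 mol
n(H2O) = 165 / 18.02 = 9.156 mol
For 5.679 mol C, stoichiometry requires (1/1) × 5.679 = 5.679 mol H2O; 9.156 mol is available, so C is limiting.
n(CO) = (1/1) × 5.679 = 5.679 mol
V(CO) = nRT/P = 5.679 × 62.36 × 739.15 / 859 = 304.7 L

305 L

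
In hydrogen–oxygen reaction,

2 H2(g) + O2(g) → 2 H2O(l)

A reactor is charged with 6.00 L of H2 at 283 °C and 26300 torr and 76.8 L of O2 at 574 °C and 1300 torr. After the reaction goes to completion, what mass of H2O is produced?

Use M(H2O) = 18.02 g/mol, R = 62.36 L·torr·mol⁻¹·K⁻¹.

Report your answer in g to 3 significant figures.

n(H2) = PV/RT = (26300 × 6.00) / (62.36 × 556.15) = 4.550 mol
n(O2) = PV/RT = (1300 × 76.8) / (62.36 × 847.15) = 1.890 mol
For 4.550 mol H2, stoichiometry requires (1/2) × 4.550 = 2.275 mol O2; 1.890 mol is available, so O2 is limiting.
n(H2O) = (2/1) × 1.890 = 3.780 mol
m(H2O) = 3.780 × 18.02 = 68.12 g

68.1 g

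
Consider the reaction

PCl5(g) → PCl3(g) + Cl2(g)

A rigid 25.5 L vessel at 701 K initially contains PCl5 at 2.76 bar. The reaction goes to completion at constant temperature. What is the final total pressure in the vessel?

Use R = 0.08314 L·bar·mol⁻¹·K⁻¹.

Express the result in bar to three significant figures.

At constant T and V, P ∝ n(gas): 1 mol gas → 2 mol gas.
P_final = (2/1) × 2.76 = 5.520 bar

5.52 bar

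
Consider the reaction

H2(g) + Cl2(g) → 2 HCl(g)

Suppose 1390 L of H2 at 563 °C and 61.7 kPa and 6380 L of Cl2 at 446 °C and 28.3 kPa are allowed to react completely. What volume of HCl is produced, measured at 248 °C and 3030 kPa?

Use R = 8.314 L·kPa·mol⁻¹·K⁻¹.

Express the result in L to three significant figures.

35.3 L

n(H2) = PV/RT = (61.7 × 1390) / (8.314 × 836.15) = 12.34 mol
n(Cl2) = PV/RT = (28.3 × 6380) / (8.314 × 719.15) = 30.20 mol
For 12.34 mol H2, stoichiometry requires (1/1) × 12.34 = 12.34 mol Cl2; 30.20 mol is available, so H2 is limiting.
n(HCl) = (2/1) × 12.34 = 24.68 mol
V(HCl) = nRT/P = 24.68 × 8.314 × 521.15 / 3030 = 35.29 L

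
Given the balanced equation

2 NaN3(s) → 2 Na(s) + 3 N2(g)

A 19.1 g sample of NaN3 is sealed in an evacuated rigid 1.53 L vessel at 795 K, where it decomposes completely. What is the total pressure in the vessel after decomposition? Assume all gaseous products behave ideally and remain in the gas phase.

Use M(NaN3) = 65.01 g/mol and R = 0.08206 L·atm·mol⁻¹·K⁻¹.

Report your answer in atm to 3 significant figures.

18.8 atm

n(NaN3) = 19.1 / 65.01 = 0.2938 mol
n(gas produced) = (3/2) × 0.2938 = 0.4407 mol
P = nRT/V = 0.4407 × 0.08206 × 795 / 1.53 = 18.79 atm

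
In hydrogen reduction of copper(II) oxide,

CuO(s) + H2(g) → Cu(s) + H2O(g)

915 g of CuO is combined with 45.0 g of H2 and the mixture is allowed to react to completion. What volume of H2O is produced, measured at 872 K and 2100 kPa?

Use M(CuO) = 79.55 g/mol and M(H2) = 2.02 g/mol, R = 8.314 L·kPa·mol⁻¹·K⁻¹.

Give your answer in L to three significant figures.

n(CuO) = 915 / 79.55 = 11.50 mol
n(H2) = 45.0 / 2.02 = 22.28 mol
For 11.50 mol CuO, stoichiometry requires (1/1) × 11.50 = 11.50 mol H2; 22.28 mol is available, so CuO is limiting.
n(H2O) = (1/1) × 11.50 = 11.50 mol
V(H2O) = nRT/P = 11.50 × 8.314 × 872 / 2100 = 39.70 L

39.7 L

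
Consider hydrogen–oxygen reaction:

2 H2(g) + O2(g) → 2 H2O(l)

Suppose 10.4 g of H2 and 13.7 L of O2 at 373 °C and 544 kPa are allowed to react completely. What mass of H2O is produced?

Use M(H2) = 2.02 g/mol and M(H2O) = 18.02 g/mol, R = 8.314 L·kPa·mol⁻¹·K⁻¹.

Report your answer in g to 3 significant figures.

n(H2) = 10.4 / 2.02 = 5.149 mol
n(O2) = PV/RT = (544 × 13.7) / (8.314 × 646.15) = 1.387 mol
For 5.149 mol H2, stoichiometry requires (1/2) × 5.149 = 2.575 mol O2; 1.387 mol is available, so O2 is limiting.
n(H2O) = (2/1) × 1.387 = 2.774 mol
m(H2O) = 2.774 × 18.02 = 49.99 g

50.0 g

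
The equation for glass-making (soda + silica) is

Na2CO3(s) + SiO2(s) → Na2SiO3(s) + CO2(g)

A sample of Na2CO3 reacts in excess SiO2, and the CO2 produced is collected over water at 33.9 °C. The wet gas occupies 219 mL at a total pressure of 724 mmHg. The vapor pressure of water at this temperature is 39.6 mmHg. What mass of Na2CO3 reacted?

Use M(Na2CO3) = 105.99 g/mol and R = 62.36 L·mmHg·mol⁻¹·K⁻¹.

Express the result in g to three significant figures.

0.830 g

P(CO2) = 724 − 39.6 = 684.4 mmHg
n(CO2) = PV/RT = (684.4 × 0.2190) / (62.36 × 307.05) = 0.007828 mol
n(Na2CO3) = (1/1) × 0.007828 = 0.007828 mol
m(Na2CO3) = 0.007828 × 105.99 = 0.8297 g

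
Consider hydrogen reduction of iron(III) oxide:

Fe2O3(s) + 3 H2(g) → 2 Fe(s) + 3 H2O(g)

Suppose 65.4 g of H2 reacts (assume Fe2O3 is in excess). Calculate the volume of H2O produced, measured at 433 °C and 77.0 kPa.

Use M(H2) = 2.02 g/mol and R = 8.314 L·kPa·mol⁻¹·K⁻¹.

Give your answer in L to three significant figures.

2470 L

n(H2) = 65.40 / 2.02 = 32.38 mol
n(H2O) = (3/3) × 32.38 = 32.38 mol
V = nRT/P = 32.38 × 8.314 × 706.15 / 77.0 = 2469 L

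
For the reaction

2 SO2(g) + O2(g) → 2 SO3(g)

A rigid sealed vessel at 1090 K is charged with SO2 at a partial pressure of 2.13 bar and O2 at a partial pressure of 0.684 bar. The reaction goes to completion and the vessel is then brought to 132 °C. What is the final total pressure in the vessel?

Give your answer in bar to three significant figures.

Because the vessel is rigid and T is held at 1090 K, work the stoichiometry in partial pressures (P_i = n_iRT/V).
P(O2) required for 2.13 bar of SO2 = (1/2) × 2.13 = 1.065 bar; available 0.684 bar, so O2 is limiting.
P(SO2) remaining = 2.13 − (2/1) × 0.684 = 0.7620 bar
P(gaseous products) = (2)/1 × 0.684 = 1.368 bar
P_total at 1090 K = 0.7620 + 1.368 = 2.130 bar
Scaling to 132 °C: P = 2.130 × 405.15/1090 = 0.7917 bar

0.792 bar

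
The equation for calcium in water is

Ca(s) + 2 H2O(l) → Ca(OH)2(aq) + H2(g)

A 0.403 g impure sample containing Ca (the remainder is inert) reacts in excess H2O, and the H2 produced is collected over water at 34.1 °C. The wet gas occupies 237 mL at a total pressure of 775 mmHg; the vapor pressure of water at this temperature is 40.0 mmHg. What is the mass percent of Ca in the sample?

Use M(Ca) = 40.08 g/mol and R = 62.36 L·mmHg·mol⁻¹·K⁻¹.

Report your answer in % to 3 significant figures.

90.4 %

P(H2) = 775 − 40.0 = 735.0 mmHg
n(H2) = PV/RT = (735.0 × 0.2370) / (62.36 × 307.25) = 0.009092 mol
n(Ca) = (1/1) × 0.009092 = 0.009092 mol
m(Ca) = 0.009092 × 40.08 = 0.3644 g
%Ca = 0.3644 / 0.403 × 100 = 90.42%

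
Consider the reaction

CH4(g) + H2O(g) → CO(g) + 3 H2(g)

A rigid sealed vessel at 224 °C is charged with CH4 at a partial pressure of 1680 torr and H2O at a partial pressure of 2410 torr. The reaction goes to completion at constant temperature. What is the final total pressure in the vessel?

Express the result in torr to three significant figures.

7450 torr

At constant V, partial pressures at 224 °C are proportional to moles, so apply stoichiometry directly to pressures.
P(H2O) required for 1680 torr of CH4 = (1/1) × 1680 = 1680 torr; available 2410 torr, so CH4 is limiting.
P(H2O) remaining = 2410 − (1/1) × 1680 = 730.0 torr
P(gaseous products) = (1+3)/1 × 1680 = 6720 torr
P_total at 224 °C = 730.0 + 6720 = 7450 torr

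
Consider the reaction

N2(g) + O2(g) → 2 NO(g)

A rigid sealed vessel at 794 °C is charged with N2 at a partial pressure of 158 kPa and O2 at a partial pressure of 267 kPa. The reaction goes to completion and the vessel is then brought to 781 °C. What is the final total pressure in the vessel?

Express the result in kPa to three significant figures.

420 kPa

With V and T fixed, P_i ∝ n_i, so the mole ratios apply directly to partial pressures at 794 °C.
P(O2) required for 158 kPa of N2 = (1/1) × 158 = 158.0 kPa; available 267 kPa, so N2 is limiting.
P(O2) remaining = 267 − (1/1) × 158 = 109.0 kPa
P(gaseous products) = (2)/1 × 158 = 316.0 kPa
P_total at 794 °C = 109.0 + 316.0 = 425.0 kPa
Scaling to 781 °C: P = 425.0 × 1054.15/1067.15 = 419.8 kPa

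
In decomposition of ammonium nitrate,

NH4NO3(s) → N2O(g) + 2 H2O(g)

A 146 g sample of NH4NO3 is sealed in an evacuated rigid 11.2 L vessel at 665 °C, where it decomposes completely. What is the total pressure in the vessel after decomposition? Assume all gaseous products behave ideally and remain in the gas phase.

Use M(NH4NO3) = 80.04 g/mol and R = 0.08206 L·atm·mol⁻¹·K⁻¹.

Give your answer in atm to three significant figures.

n(NH4NO3) = 146 / 80.04 = 1.824 mol
n(gas produced) = (3/1) × 1.824 = 5.472 mol
P = nRT/V = 5.472 × 0.08206 × 938.15 / 11.2 = 37.61 atm

37.6 atm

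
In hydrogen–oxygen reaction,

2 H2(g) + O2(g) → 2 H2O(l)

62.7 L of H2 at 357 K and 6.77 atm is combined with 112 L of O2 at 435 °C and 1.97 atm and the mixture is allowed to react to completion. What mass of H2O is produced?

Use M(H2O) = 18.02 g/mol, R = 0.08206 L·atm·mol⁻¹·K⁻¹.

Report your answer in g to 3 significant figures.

137 g

n(H2) = PV/RT = (6.77 × 62.7) / (0.08206 × 357) = 14.49 mol
n(O2) = PV/RT = (1.97 × 112) / (0.08206 × 708.15) = 3.797 mol
For 14.49 mol H2, stoichiometry requires (1/2) × 14.49 = 7.245 mol O2; 3.797 mol is available, so O2 is limiting.
n(H2O) = (2/1) × 3.797 = 7.594 mol
m(H2O) = 7.594 × 18.02 = 136.8 g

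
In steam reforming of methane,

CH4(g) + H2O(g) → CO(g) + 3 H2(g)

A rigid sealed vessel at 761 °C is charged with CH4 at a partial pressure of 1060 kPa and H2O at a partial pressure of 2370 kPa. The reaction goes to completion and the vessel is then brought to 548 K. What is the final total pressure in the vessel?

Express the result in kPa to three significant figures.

2940 kPa

Because the vessel is rigid and T is held at 761 °C, work the stoichiometry in partial pressures (P_i = n_iRT/V).
P(H2O) required for 1060 kPa of CH4 = (1/1) × 1060 = 1060 kPa; available 2370 kPa, so CH4 is limiting.
P(H2O) remaining = 2370 − (1/1) × 1060 = 1310 kPa
P(gaseous products) = (1+3)/1 × 1060 = 4240 kPa
P_total at 761 °C = 1310 + 4240 = 5550 kPa
Scaling to 548 K: P = 5550 × 548/1034.15 = 2941 kPa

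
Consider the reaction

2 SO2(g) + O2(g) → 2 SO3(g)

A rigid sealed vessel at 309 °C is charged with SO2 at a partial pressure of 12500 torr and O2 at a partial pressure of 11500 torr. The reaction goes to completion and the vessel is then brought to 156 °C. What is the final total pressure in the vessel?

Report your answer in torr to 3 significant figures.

13100 torr

Because the vessel is rigid and T is held at 309 °C, work the stoichiometry in partial pressures (P_i = n_iRT/V).
P(O2) required for 12500 torr of SO2 = (1/2) × 12500 = 6250 torr; available 11500 torr, so SO2 is limiting.
P(O2) remaining = 11500 − (1/2) × 12500 = 5250 torr
P(gaseous products) = (2)/2 × 12500 = 12500 torr
P_total at 309 °C = 5250 + 12500 = 17750 torr
Scaling to 156 °C: P = 17750 × 429.15/582.15 = 13080 torr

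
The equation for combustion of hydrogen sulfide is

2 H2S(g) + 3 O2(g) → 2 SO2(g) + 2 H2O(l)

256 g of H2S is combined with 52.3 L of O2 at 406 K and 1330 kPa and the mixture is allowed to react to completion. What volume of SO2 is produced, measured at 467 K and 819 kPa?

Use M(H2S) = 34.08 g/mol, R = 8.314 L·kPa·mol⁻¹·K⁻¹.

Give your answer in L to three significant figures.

35.6 L

n(H2S) = 256 / 34.08 = 7.512 mol
n(O2) = PV/RT = (1330 × 52.3) / (8.314 × 406) = 20.61 mol
For 7.512 mol H2S, stoichiometry requires (3/2) × 7.512 = 11.27 mol O2; 20.61 mol is available, so H2S is limiting.
n(SO2) = (2/2) × 7.512 = 7.512 mol
V(SO2) = nRT/P = 7.512 × 8.314 × 467 / 819 = 35.61 L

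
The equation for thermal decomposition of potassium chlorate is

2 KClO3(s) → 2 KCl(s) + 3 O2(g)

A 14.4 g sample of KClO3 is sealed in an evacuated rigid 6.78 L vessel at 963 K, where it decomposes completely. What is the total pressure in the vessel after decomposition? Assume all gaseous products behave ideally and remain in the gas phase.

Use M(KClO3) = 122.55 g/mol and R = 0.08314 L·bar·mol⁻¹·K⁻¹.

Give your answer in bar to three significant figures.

n(KClO3) = 14.4 / 122.55 = 0.1175 mol
n(gas produced) = (3/2) × 0.1175 = 0.1762 mol
P = nRT/V = 0.1762 × 0.08314 × 963 / 6.78 = 2.081 bar

2.08 bar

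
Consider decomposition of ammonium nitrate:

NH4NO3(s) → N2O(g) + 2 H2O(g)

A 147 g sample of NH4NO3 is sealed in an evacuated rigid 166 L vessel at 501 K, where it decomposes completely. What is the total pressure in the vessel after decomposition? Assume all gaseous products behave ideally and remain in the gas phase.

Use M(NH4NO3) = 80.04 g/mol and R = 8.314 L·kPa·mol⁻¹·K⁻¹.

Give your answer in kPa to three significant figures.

138 kPa

n(NH4NO3) = 147 / 80.04 = 1.837 mol
n(gas produced) = (3/1) × 1.837 = 5.511 mol
P = nRT/V = 5.511 × 8.314 × 501 / 166 = 138.3 kPa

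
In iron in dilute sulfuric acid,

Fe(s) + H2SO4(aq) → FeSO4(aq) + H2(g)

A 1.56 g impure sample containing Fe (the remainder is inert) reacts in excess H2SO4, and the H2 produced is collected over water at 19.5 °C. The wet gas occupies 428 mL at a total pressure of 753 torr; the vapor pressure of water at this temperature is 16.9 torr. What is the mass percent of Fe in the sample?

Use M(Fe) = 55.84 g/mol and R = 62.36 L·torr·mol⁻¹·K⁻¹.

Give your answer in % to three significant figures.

61.8 %

P(H2) = 753 − 16.9 = 736.1 torr
n(H2) = PV/RT = (736.1 × 0.4280) / (62.36 × 292.65) = 0.01726 mol
n(Fe) = (1/1) × 0.01726 = 0.01726 mol
m(Fe) = 0.01726 × 55.84 = 0.9638 g
%Fe = 0.9638 / 1.56 × 100 = 61.78%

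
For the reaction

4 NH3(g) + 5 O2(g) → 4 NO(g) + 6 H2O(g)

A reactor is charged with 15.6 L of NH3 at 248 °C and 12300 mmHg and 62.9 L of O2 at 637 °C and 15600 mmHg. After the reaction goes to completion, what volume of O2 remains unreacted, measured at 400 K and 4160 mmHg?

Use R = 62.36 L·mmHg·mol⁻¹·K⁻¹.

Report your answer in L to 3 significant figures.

59.4 L

n(NH3) = PV/RT = (12300 × 15.6) / (62.36 × 521.15) = 5.904 mol
n(O2) = PV/RT = (15600 × 62.9) / (62.36 × 910.15) = 17.29 mol
For 5.904 mol NH3, stoichiometry requires (5/4) × 5.904 = 7.380 mol O2; 17.29 mol is available, so NH3 is limiting.
n(O2) consumed = (5/4) × 5.904 = 7.380 mol; remaining = 17.29 − 7.380 = 9.910 mol
V(O2) = nRT/P = 9.910 × 62.36 × 400 / 4160 = 59.42 L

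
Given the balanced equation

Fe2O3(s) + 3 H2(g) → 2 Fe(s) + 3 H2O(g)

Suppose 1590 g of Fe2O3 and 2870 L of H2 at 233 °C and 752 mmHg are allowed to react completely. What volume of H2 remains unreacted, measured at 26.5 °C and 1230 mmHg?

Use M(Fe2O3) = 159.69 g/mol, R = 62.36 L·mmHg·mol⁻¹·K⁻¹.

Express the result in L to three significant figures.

n(Fe2O3) = 1590 / 159.69 = 9.957 mol
n(H2) = PV/RT = (752 × 2870) / (62.36 × 506.15) = 68.38 mol
For 9.957 mol Fe2O3, stoichiometry requires (3/1) × 9.957 = 29.87 mol H2; 68.38 mol is available, so Fe2O3 is limiting.
n(H2) consumed = (3/1) × 9.957 = 29.87 mol; remaining = 68.38 − 29.87 = 38.51 mol
V(H2) = nRT/P = 38.51 × 62.36 × 299.65 / 1230 = 585.0 L

585 L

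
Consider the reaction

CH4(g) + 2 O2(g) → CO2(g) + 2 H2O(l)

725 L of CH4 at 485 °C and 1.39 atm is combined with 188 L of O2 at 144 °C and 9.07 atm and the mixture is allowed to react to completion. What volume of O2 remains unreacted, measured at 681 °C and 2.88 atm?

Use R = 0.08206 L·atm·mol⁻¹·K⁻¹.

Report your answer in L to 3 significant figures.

473 L

n(CH4) = PV/RT = (1.39 × 725) / (0.08206 × 758.15) = 16.20 mol
n(O2) = PV/RT = (9.07 × 188) / (0.08206 × 417.15) = 49.81 mol
For 16.20 mol CH4, stoichiometry requires (2/1) × 16.20 = 32.40 mol O2; 49.81 mol is available, so CH4 is limiting.
n(O2) consumed = (2/1) × 16.20 = 32.40 mol; remaining = 49.81 − 32.40 = 17.41 mol
V(O2) = nRT/P = 17.41 × 0.08206 × 954.15 / 2.88 = 473.3 L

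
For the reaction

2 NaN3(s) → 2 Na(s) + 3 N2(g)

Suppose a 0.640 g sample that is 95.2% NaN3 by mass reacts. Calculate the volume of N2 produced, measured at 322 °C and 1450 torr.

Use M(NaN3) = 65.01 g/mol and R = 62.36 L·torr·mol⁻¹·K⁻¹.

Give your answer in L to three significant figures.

0.360 L

mass of NaN3 = 0.640 × 95.2/100 = 0.6093 g
n(NaN3) = 0.6093 / 65.01 = 0.009372 mol
n(N2) = (3/2) × 0.009372 = 0.01406 mol
V = nRT/P = 0.01406 × 62.36 × 595.15 / 1450 = 0.3599 L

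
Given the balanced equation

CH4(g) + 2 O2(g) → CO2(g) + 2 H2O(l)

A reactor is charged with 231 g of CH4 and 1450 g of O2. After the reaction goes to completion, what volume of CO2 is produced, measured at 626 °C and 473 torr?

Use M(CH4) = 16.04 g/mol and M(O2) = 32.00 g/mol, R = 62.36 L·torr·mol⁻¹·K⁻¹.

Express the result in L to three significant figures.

n(CH4) = 231 / 16.04 = 14.40 mol
n(O2) = 1450 / 32.00 = 45.31 mol
For 14.40 mol CH4, stoichiometry requires (2/1) × 14.40 = 28.80 mol O2; 45.31 mol is available, so CH4 is limiting.
n(CO2) = (1/1) × 14.40 = 14.40 mol
V(CO2) = nRT/P = 14.40 × 62.36 × 899.15 / 473 = 1707 L

1710 L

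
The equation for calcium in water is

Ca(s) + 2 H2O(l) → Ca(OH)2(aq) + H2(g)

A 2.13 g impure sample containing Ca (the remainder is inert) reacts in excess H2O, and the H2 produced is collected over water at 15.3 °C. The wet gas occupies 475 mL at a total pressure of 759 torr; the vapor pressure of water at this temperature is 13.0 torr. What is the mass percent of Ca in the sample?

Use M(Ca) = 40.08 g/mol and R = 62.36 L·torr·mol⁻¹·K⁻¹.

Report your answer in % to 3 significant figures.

P(H2) = 759 − 13.0 = 746.0 torr
n(H2) = PV/RT = (746.0 × 0.4750) / (62.36 × 288.45) = 0.01970 mol
n(Ca) = (1/1) × 0.01970 = 0.01970 mol
m(Ca) = 0.01970 × 40.08 = 0.7896 g
%Ca = 0.7896 / 2.13 × 100 = 37.07%

37.1 %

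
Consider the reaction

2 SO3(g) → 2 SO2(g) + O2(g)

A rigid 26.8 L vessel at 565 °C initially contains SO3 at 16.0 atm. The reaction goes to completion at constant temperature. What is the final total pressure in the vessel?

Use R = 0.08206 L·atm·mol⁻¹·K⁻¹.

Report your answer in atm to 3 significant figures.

24.0 atm

Rigid vessel, constant T ⇒ P scales with total gas moles (2 → 3).
P_final = (3/2) × 16.0 = 24.00 atm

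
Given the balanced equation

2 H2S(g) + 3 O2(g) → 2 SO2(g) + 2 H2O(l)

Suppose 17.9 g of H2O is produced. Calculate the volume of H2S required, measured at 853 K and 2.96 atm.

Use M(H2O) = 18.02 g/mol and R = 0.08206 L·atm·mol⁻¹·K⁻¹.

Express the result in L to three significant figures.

n(H2O) = 17.90 / 18.02 = 0.9933 mol
n(H2S) = (2/2) × 0.9933 = 0.9933 mol
V = nRT/P = 0.9933 × 0.08206 × 853 / 2.96 = 23.49 L

23.5 L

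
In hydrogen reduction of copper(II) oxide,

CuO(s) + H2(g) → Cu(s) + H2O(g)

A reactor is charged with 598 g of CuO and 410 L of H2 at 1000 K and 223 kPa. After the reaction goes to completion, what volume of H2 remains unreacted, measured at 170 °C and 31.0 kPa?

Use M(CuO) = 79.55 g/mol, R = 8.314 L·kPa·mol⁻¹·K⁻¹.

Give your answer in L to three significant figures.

414 L

n(CuO) = 598 / 79.55 = 7.517 mol
n(H2) = PV/RT = (223 × 410) / (8.314 × 1000) = 11.00 mol
For 7.517 mol CuO, stoichiometry requires (1/1) × 7.517 = 7.517 mol H2; 11.00 mol is available, so CuO is limiting.
n(H2) consumed = (1/1) × 7.517 = 7.517 mol; remaining = 11.00 − 7.517 = 3.483 mol
V(H2) = nRT/P = 3.483 × 8.314 × 443.15 / 31.0 = 414.0 L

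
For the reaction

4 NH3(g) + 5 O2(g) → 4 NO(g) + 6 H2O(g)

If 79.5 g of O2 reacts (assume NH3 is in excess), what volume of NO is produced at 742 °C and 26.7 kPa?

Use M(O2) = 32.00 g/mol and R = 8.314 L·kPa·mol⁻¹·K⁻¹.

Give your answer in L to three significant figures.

628 L

n(O2) = 79.50 / 32.00 = 2.484 mol
n(NO) = (4/5) × 2.484 = 1.987 mol
V = nRT/P = 1.987 × 8.314 × 1015.15 / 26.7 = 628.1 L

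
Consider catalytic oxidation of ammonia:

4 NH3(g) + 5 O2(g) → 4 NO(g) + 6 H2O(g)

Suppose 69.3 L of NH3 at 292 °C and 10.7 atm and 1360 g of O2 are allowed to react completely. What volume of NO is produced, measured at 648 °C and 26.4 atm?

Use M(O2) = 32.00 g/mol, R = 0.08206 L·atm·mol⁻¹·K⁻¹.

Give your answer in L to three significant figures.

45.8 L

n(NH3) = PV/RT = (10.7 × 69.3) / (0.08206 × 565.15) = 15.99 mol
n(O2) = 1360 / 32.00 = 42.50 mol
For 15.99 mol NH3, stoichiometry requires (5/4) × 15.99 = 19.99 mol O2; 42.50 mol is available, so NH3 is limiting.
n(NO) = (4/4) × 15.99 = 15.99 mol
V(NO) = nRT/P = 15.99 × 0.08206 × 921.15 / 26.4 = 45.78 L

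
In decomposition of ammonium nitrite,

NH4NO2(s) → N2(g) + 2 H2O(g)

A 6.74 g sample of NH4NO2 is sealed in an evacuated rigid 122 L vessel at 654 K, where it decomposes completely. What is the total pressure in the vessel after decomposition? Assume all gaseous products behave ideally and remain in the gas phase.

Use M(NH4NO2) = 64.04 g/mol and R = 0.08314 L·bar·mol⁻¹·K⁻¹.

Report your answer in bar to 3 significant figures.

n(NH4NO2) = 6.74 / 64.04 = 0.1052 mol
n(gas produced) = (3/1) × 0.1052 = 0.3156 mol
P = nRT/V = 0.3156 × 0.08314 × 654 / 122 = 0.1407 bar

0.141 bar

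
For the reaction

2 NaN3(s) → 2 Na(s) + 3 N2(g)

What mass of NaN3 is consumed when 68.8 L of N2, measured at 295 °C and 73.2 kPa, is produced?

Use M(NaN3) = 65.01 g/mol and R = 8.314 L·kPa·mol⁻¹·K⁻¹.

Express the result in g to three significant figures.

46.2 g

n(N2) = PV/RT = (73.2 × 68.8) / (8.314 × 568.15) = 1.066 mol
n(NaN3) = (2/3) × 1.066 = 0.7107 mol
m(NaN3) = 0.7107 × 65.01 = 46.20 g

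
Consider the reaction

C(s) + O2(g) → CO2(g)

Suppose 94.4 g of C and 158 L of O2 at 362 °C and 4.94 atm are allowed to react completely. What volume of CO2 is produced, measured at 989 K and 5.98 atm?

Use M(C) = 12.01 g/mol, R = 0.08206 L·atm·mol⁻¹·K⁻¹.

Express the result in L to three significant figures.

107 L

n(C) = 94.4 / 12.01 = 7.860 mol
n(O2) = PV/RT = (4.94 × 158) / (0.08206 × 635.15) = 14.98 mol
For 7.860 mol C, stoichiometry requires (1/1) × 7.860 = 7.860 mol O2; 14.98 mol is available, so C is limiting.
n(CO2) = (1/1) × 7.860 = 7.860 mol
V(CO2) = nRT/P = 7.860 × 0.08206 × 989 / 5.98 = 106.7 L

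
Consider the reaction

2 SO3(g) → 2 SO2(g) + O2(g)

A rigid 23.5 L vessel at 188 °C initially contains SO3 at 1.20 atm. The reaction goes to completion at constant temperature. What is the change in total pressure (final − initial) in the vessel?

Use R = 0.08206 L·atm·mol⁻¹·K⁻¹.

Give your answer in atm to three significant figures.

Rigid vessel, constant T ⇒ P scales with total gas moles (2 → 3).
P_final = (3/2) × 1.20 = 1.800 atm; ΔP = 1.800 − 1.20 = 0.6000 atm

0.600 atm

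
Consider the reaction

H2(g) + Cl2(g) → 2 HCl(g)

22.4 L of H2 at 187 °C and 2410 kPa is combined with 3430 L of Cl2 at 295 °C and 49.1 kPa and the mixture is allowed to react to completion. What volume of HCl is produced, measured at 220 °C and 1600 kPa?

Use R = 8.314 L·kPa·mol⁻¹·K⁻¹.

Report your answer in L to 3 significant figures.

n(H2) = PV/RT = (2410 × 22.4) / (8.314 × 460.15) = 14.11 mol
n(Cl2) = PV/RT = (49.1 × 3430) / (8.314 × 568.15) = 35.65 mol
For 14.11 mol H2, stoichiometry requires (1/1) × 14.11 = 14.11 mol Cl2; 35.65 mol is available, so H2 is limiting.
n(HCl) = (2/1) × 14.11 = 28.22 mol
V(HCl) = nRT/P = 28.22 × 8.314 × 493.15 / 1600 = 72.31 L

72.3 L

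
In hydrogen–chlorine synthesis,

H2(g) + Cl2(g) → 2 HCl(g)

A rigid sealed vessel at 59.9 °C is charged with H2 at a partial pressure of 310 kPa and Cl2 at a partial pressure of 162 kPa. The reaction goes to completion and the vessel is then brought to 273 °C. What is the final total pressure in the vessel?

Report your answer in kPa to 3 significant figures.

At constant V, partial pressures at 59.9 °C are proportional to moles, so apply stoichiometry directly to pressures.
P(Cl2) required for 310 kPa of H2 = (1/1) × 310 = 310.0 kPa; available 162 kPa, so Cl2 is limiting.
P(H2) remaining = 310 − (1/1) × 162 = 148.0 kPa
P(gaseous products) = (2)/1 × 162 = 324.0 kPa
P_total at 59.9 °C = 148.0 + 324.0 = 472.0 kPa
Scaling to 273 °C: P = 472.0 × 546.15/333.05 = 774.0 kPa

774 kPa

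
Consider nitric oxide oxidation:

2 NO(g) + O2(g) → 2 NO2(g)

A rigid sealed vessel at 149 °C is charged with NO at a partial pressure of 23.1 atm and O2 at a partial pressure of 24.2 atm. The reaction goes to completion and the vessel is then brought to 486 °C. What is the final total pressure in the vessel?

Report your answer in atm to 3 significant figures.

64.3 atm

Because the vessel is rigid and T is held at 149 °C, work the stoichiometry in partial pressures (P_i = n_iRT/V).
P(O2) required for 23.1 atm of NO = (1/2) × 23.1 = 11.55 atm; available 24.2 atm, so NO is limiting.
P(O2) remaining = 24.2 − (1/2) × 23.1 = 12.65 atm
P(gaseous products) = (2)/2 × 23.1 = 23.10 atm
P_total at 149 °C = 12.65 + 23.10 = 35.75 atm
Scaling to 486 °C: P = 35.75 × 759.15/422.15 = 64.29 atm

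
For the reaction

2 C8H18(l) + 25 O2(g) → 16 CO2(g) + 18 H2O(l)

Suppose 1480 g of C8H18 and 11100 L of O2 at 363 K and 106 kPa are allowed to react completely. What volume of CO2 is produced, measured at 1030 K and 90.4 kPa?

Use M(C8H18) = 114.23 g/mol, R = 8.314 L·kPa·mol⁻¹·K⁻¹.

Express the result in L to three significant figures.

9820 L

n(C8H18) = 1480 / 114.23 = 12.96 mol
n(O2) = PV/RT = (106 × 11100) / (8.314 × 363) = 389.9 mol
For 12.96 mol C8H18, stoichiometry requires (25/2) × 12.96 = 162.0 mol O2; 389.9 mol is available, so C8H18 is limiting.
n(CO2) = (16/2) × 12.96 = 103.7 mol
V(CO2) = nRT/P = 103.7 × 8.314 × 1030 / 90.4 = 9823 L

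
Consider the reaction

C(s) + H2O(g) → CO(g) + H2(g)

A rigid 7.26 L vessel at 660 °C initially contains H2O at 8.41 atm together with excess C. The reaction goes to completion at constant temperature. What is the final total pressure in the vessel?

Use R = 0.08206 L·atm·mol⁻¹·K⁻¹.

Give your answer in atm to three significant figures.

16.8 atm

Rigid vessel, constant T ⇒ P scales with total gas moles (1 → 2).
P_final = (2/1) × 8.41 = 16.82 atm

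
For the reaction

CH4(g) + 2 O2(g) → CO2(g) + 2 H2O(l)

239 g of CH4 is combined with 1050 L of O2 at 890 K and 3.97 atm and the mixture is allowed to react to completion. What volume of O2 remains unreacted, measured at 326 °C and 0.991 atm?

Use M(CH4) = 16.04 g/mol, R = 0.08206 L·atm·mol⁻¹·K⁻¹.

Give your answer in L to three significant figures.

1350 L

n(CH4) = 239 / 16.04 = 14.90 mol
n(O2) = PV/RT = (3.97 × 1050) / (0.08206 × 890) = 57.08 mol
For 14.90 mol CH4, stoichiometry requires (2/1) × 14.90 = 29.80 mol O2; 57.08 mol is available, so CH4 is limiting.
n(O2) consumed = (2/1) × 14.90 = 29.80 mol; remaining = 57.08 − 29.80 = 27.28 mol
V(O2) = nRT/P = 27.28 × 0.08206 × 599.15 / 0.991 = 1353 L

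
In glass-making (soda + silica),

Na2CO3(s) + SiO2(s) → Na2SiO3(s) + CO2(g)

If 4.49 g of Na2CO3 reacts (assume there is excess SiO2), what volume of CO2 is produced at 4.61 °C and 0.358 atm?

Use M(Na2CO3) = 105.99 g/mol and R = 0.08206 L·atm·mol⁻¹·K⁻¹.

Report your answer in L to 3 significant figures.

n(Na2CO3) = 4.490 / 105.99 = 0.04236 mol
n(CO2) = (1/1) × 0.04236 = 0.04236 mol
V = nRT/P = 0.04236 × 0.08206 × 277.76 / 0.358 = 2.697 L

2.70 L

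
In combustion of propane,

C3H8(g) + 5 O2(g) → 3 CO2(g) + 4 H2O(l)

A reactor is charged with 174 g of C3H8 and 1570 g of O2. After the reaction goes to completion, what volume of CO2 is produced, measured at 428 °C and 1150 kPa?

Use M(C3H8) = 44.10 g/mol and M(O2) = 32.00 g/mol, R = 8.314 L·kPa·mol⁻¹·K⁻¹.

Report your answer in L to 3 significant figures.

60.0 L

n(C3H8) = 174 / 44.10 = 3.946 mol
n(O2) = 1570 / 32.00 = 49.06 mol
For 3.946 mol C3H8, stoichiometry requires (5/1) × 3.946 = 19.73 mol O2; 49.06 mol is available, so C3H8 is limiting.
n(CO2) = (3/1) × 3.946 = 11.84 mol
V(CO2) = nRT/P = 11.84 × 8.314 × 701.15 / 1150 = 60.02 L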